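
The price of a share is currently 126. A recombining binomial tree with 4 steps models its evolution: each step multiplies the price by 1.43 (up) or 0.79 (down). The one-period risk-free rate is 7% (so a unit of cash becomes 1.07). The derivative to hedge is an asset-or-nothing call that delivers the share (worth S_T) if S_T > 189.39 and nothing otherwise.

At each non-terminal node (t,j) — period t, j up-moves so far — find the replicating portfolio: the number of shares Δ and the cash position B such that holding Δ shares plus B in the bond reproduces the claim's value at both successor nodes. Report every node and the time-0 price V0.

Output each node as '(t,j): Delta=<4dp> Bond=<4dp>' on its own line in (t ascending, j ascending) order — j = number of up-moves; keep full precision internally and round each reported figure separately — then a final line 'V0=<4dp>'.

Under the risk-neutral measure, an up-move has probability p* = (R−d)/(u−d) = 0.4375 and values discount at R = 1.07.
Terminal payoffs: V(4,0)=0.0000, V(4,1)=0.0000, V(4,2)=0.0000, V(4,3)=291.0756, V(4,4)=526.8836
(3,0): S=62.1229. Δ = (V_up−V_dn)/(S_up−S_dn) = (0.0000−0.0000)/(88.8358−49.0771) = 0.0000. V = [p*·0.0000 + (1−p*)·0.0000]/1.07 = 0.0000. B = V − Δ·S = 0.0000.
(3,1): S=112.4503. Δ = (V_up−V_dn)/(S_up−S_dn) = (0.0000−0.0000)/(160.8040−88.8358) = 0.0000. V = [p*·0.0000 + (1−p*)·0.0000]/1.07 = 0.0000. B = V − Δ·S = 0.0000.
(3,2): S=203.5493. Δ = (V_up−V_dn)/(S_up−S_dn) = (291.0756−0.0000)/(291.0756−160.8040) = 2.2344. V = [p*·291.0756 + (1−p*)·0.0000]/1.07 = 119.0145. B = V − Δ·S = -335.7910.
(3,3): S=368.4501. Δ = (V_up−V_dn)/(S_up−S_dn) = (526.8836−291.0756)/(526.8836−291.0756) = 1.0000. V = [p*·526.8836 + (1−p*)·291.0756]/1.07 = 368.4501. B = V − Δ·S = 0.0000.
(2,0): S=78.6366. Δ = (V_up−V_dn)/(S_up−S_dn) = (0.0000−0.0000)/(112.4503−62.1229) = 0.0000. V = [p*·0.0000 + (1−p*)·0.0000]/1.07 = 0.0000. B = V − Δ·S = 0.0000.
(2,1): S=142.3422. Δ = (V_up−V_dn)/(S_up−S_dn) = (119.0145−0.0000)/(203.5493−112.4503) = 1.3064. V = [p*·119.0145 + (1−p*)·0.0000]/1.07 = 48.6625. B = V − Δ·S = -137.2977.
(2,2): S=257.6574. Δ = (V_up−V_dn)/(S_up−S_dn) = (368.4501−119.0145)/(368.4501−203.5493) = 1.5126. V = [p*·368.4501 + (1−p*)·119.0145]/1.07 = 213.2174. B = V − Δ·S = -176.5257.
(1,0): S=99.5400. Δ = (V_up−V_dn)/(S_up−S_dn) = (48.6625−0.0000)/(142.3422−78.6366) = 0.7639. V = [p*·48.6625 + (1−p*)·0.0000]/1.07 = 19.8970. B = V − Δ·S = -56.1381.
(1,1): S=180.1800. Δ = (V_up−V_dn)/(S_up−S_dn) = (213.2174−48.6625)/(257.6574−142.3422) = 1.4270. V = [p*·213.2174 + (1−p*)·48.6625]/1.07 = 112.7619. B = V − Δ·S = -144.3551.
(0,0): S=126.0000. Δ = (V_up−V_dn)/(S_up−S_dn) = (112.7619−19.8970)/(180.1800−99.5400) = 1.1516. V = [p*·112.7619 + (1−p*)·19.8970]/1.07 = 56.5658. B = V − Δ·S = -88.5355.
Self-financing check: at every node Δ·S+B equals the discounted successor values.

(0,0): Delta=1.1516 Bond=-88.5355
(1,0): Delta=0.7639 Bond=-56.1381
(1,1): Delta=1.4270 Bond=-144.3551
(2,0): Delta=0.0000 Bond=0.0000
(2,1): Delta=1.3064 Bond=-137.2977
(2,2): Delta=1.5126 Bond=-176.5257
(3,0): Delta=0.0000 Bond=0.0000
(3,1): Delta=0.0000 Bond=0.0000
(3,2): Delta=2.2344 Bond=-335.7910
(3,3): Delta=1.0000 Bond=0.0000
V0=56.5658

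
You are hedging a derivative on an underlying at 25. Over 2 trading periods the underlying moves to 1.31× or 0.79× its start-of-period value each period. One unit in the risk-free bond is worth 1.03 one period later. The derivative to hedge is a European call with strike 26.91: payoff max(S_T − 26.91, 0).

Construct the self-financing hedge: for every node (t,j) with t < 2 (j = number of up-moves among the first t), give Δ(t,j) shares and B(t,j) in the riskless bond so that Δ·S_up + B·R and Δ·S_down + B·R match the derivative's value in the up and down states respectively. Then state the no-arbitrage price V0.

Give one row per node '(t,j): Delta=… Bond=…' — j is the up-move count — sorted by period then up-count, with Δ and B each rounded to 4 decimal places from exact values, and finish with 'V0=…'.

(0,0): Delta=0.5512 Bond=-10.5700
(1,0): Delta=0.0000 Bond=0.0000
(1,1): Delta=0.9391 Bond=-23.5886
V0=3.2111

Risk-neutral probability p* = (R−d)/(u−d) = (1.03−0.79)/(1.31−0.79) = 0.4615.
Terminal values V(2,·): V(2,0)=0.0000, V(2,1)=0.0000, V(2,2)=15.9925
Node (1,0) S=19.7500: V=(p*·0.0000+(1−p*)·0.0000)/1.03=0.0000; Δ=(0.0000−0.0000)/(25.8725−15.6025)=0.0000; B=V−Δ·S=0.0000
Node (1,1) S=32.7500: V=(p*·15.9925+(1−p*)·0.0000)/1.03=7.1662; Δ=(15.9925−0.0000)/(42.9025−25.8725)=0.9391; B=V−Δ·S=-23.5886
Node (0,0) S=25.0000: V=(p*·7.1662+(1−p*)·0.0000)/1.03=3.2111; Δ=(7.1662−0.0000)/(32.7500−19.7500)=0.5512; B=V−Δ·S=-10.5700
The time-0 hedge costs 3.2111, which is the no-arbitrage price.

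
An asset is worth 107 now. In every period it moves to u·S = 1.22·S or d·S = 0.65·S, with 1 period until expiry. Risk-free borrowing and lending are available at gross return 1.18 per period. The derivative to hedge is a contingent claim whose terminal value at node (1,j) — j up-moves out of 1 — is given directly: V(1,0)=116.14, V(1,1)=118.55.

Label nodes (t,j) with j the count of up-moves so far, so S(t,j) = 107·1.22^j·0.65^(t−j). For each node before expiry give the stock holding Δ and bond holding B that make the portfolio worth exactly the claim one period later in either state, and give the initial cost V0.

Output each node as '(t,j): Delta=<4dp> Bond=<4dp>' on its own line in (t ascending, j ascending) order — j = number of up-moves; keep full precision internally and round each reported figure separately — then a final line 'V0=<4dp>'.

No-arbitrage ⇒ martingale measure with p* = (R−d)/(u−d) = 0.9298.
At expiry t=1: V(1,0)=116.1400, V(1,1)=118.5500
(0,0): S=107.0000. Δ = (V_up−V_dn)/(S_up−S_dn) = (118.5500−116.1400)/(130.5400−69.5500) = 0.0395. V = [p*·118.5500 + (1−p*)·116.1400]/1.18 = 100.3228. B = V − Δ·S = 96.0947.
Self-financing check: at every node Δ·S+B equals the discounted successor values.

(0,0): Delta=0.0395 Bond=96.0947
V0=100.3228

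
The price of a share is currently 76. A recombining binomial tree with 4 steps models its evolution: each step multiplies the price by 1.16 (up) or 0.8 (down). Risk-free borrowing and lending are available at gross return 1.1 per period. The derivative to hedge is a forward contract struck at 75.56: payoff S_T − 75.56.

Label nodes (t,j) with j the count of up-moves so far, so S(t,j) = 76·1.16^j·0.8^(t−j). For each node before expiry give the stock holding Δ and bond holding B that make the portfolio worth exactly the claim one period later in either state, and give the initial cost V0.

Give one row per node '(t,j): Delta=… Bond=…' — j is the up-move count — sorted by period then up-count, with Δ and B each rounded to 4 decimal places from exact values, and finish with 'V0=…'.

Since d<R<u, set p* = (R−d)/(u−d) = 0.8333; price each node as the discounted p*-expectation of its children.
At expiry t=4: V(4,0)=-44.4304, V(4,1)=-30.4221, V(4,2)=-10.1100, V(4,3)=19.3425, V(4,4)=62.0486
Node (3,0) S=38.9120: V=(p*·-30.4221+(1−p*)·-44.4304)/1.1=-29.7789; Δ=(-30.4221−-44.4304)/(45.1379−31.1296)=1.0000; B=V−Δ·S=-68.6909
Node (3,1) S=56.4224: V=(p*·-10.1100+(1−p*)·-30.4221)/1.1=-12.2685; Δ=(-10.1100−-30.4221)/(65.4500−45.1379)=1.0000; B=V−Δ·S=-68.6909
Node (3,2) S=81.8125: V=(p*·19.3425+(1−p*)·-10.1100)/1.1=13.1216; Δ=(19.3425−-10.1100)/(94.9025−65.4500)=1.0000; B=V−Δ·S=-68.6909
Node (3,3) S=118.6281: V=(p*·62.0486+(1−p*)·19.3425)/1.1=49.9372; Δ=(62.0486−19.3425)/(137.6086−94.9025)=1.0000; B=V−Δ·S=-68.6909
Node (2,0) S=48.6400: V=(p*·-12.2685+(1−p*)·-29.7789)/1.1=-13.8063; Δ=(-12.2685−-29.7789)/(56.4224−38.9120)=1.0000; B=V−Δ·S=-62.4463
Node (2,1) S=70.5280: V=(p*·13.1216+(1−p*)·-12.2685)/1.1=8.0817; Δ=(13.1216−-12.2685)/(81.8125−56.4224)=1.0000; B=V−Δ·S=-62.4463
Node (2,2) S=102.2656: V=(p*·49.9372+(1−p*)·13.1216)/1.1=39.8193; Δ=(49.9372−13.1216)/(118.6281−81.8125)=1.0000; B=V−Δ·S=-62.4463
Node (1,0) S=60.8000: V=(p*·8.0817+(1−p*)·-13.8063)/1.1=4.0307; Δ=(8.0817−-13.8063)/(70.5280−48.6400)=1.0000; B=V−Δ·S=-56.7693
Node (1,1) S=88.1600: V=(p*·39.8193+(1−p*)·8.0817)/1.1=31.3907; Δ=(39.8193−8.0817)/(102.2656−70.5280)=1.0000; B=V−Δ·S=-56.7693
Node (0,0) S=76.0000: V=(p*·31.3907+(1−p*)·4.0307)/1.1=24.3915; Δ=(31.3907−4.0307)/(88.1600−60.8000)=1.0000; B=V−Δ·S=-51.6085
Root portfolio cost Δ·76+B reproduces V0=24.3915.

(0,0): Delta=1.0000 Bond=-51.6085
(1,0): Delta=1.0000 Bond=-56.7693
(1,1): Delta=1.0000 Bond=-56.7693
(2,0): Delta=1.0000 Bond=-62.4463
(2,1): Delta=1.0000 Bond=-62.4463
(2,2): Delta=1.0000 Bond=-62.4463
(3,0): Delta=1.0000 Bond=-68.6909
(3,1): Delta=1.0000 Bond=-68.6909
(3,2): Delta=1.0000 Bond=-68.6909
(3,3): Delta=1.0000 Bond=-68.6909
V0=24.3915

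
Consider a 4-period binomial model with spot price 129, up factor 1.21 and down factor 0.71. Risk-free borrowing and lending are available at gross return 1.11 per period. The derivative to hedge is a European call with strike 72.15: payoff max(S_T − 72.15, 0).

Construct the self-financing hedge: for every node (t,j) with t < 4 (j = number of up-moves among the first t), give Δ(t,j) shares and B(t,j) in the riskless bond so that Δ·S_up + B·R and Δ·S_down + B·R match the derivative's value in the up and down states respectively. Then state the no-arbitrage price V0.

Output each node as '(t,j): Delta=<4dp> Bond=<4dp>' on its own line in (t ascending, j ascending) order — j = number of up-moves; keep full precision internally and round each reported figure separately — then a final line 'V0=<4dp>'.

(0,0): Delta=0.9802 Bond=-44.6552
(1,0): Delta=0.8913 Bond=-41.4249
(1,1): Delta=0.9932 Bond=-51.6029
(2,0): Delta=0.5111 Bond=-21.2603
(2,1): Delta=0.9471 Bond=-52.1619
(2,2): Delta=1.0000 Bond=-58.5586
(3,0): Delta=0.0000 Bond=0.0000
(3,1): Delta=0.5861 Bond=-29.4987
(3,2): Delta=1.0000 Bond=-65.0000
(3,3): Delta=1.0000 Bond=-65.0000
V0=81.7887

The replicating-portfolio and risk-neutral prices coincide; use p* = (1.11−0.71)/(1.21−0.71) = 0.8000 for the latter.
Terminal payoffs: V(4,0)=0.0000, V(4,1)=0.0000, V(4,2)=23.0588, V(4,3)=90.1073, V(4,4)=204.3730
Node (3,0) S=46.1705: V=(p*·0.0000+(1−p*)·0.0000)/1.11=0.0000; Δ=(0.0000−0.0000)/(55.8663−32.7811)=0.0000; B=V−Δ·S=0.0000
Node (3,1) S=78.6850: V=(p*·23.0588+(1−p*)·0.0000)/1.11=16.6190; Δ=(23.0588−0.0000)/(95.2088−55.8663)=0.5861; B=V−Δ·S=-29.4987
Node (3,2) S=134.0969: V=(p*·90.1073+(1−p*)·23.0588)/1.11=69.0969; Δ=(90.1073−23.0588)/(162.2573−95.2088)=1.0000; B=V−Δ·S=-65.0000
Node (3,3) S=228.5314: V=(p*·204.3730+(1−p*)·90.1073)/1.11=163.5314; Δ=(204.3730−90.1073)/(276.5230−162.2573)=1.0000; B=V−Δ·S=-65.0000
Node (2,0) S=65.0289: V=(p*·16.6190+(1−p*)·0.0000)/1.11=11.9776; Δ=(16.6190−0.0000)/(78.6850−46.1705)=0.5111; B=V−Δ·S=-21.2603
Node (2,1) S=110.8239: V=(p*·69.0969+(1−p*)·16.6190)/1.11=52.7940; Δ=(69.0969−16.6190)/(134.0969−78.6850)=0.9471; B=V−Δ·S=-52.1619
Node (2,2) S=188.8689: V=(p*·163.5314+(1−p*)·69.0969)/1.11=130.3103; Δ=(163.5314−69.0969)/(228.5314−134.0969)=1.0000; B=V−Δ·S=-58.5586
Node (1,0) S=91.5900: V=(p*·52.7940+(1−p*)·11.9776)/1.11=40.2079; Δ=(52.7940−11.9776)/(110.8239−65.0289)=0.8913; B=V−Δ·S=-41.4249
Node (1,1) S=156.0900: V=(p*·130.3103+(1−p*)·52.7940)/1.11=103.4298; Δ=(130.3103−52.7940)/(188.8689−110.8239)=0.9932; B=V−Δ·S=-51.6029
Node (0,0) S=129.0000: V=(p*·103.4298+(1−p*)·40.2079)/1.11=81.7887; Δ=(103.4298−40.2079)/(156.0900−91.5900)=0.9802; B=V−Δ·S=-44.6552
Self-financing check: at every node Δ·S+B equals the discounted successor values.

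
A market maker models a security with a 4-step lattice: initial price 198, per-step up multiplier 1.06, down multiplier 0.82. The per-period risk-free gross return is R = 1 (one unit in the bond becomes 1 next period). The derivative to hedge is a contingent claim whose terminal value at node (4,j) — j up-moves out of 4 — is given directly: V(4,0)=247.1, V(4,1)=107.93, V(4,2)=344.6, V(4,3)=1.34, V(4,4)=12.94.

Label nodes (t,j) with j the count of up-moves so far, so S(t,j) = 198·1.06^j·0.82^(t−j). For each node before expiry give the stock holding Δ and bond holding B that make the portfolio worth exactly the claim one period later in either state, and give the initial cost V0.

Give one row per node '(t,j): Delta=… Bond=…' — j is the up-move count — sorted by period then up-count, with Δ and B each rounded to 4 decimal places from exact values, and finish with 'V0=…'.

The replicating-portfolio and risk-neutral prices coincide; use p* = (1−0.82)/(1.06−0.82) = 0.7500 for the latter.
At expiry t=4: V(4,0)=247.1000, V(4,1)=107.9300, V(4,2)=344.6000, V(4,3)=1.3400, V(4,4)=12.9400
(3,0): S=109.1709. Δ = (V_up−V_dn)/(S_up−S_dn) = (107.9300−247.1000)/(115.7211−89.5201) = -5.3116. V = [p*·107.9300 + (1−p*)·247.1000]/1 = 142.7225. B = V − Δ·S = 722.5975.
(3,1): S=141.1233. Δ = (V_up−V_dn)/(S_up−S_dn) = (344.6000−107.9300)/(149.5907−115.7211) = 6.9877. V = [p*·344.6000 + (1−p*)·107.9300]/1 = 285.4325. B = V − Δ·S = -700.6925.
(3,2): S=182.4277. Δ = (V_up−V_dn)/(S_up−S_dn) = (1.3400−344.6000)/(193.3734−149.5907) = -7.8401. V = [p*·1.3400 + (1−p*)·344.6000]/1 = 87.1550. B = V − Δ·S = 1517.4050.
(3,3): S=235.8212. Δ = (V_up−V_dn)/(S_up−S_dn) = (12.9400−1.3400)/(249.9704−193.3734) = 0.2050. V = [p*·12.9400 + (1−p*)·1.3400]/1 = 10.0400. B = V − Δ·S = -38.2933.
(2,0): S=133.1352. Δ = (V_up−V_dn)/(S_up−S_dn) = (285.4325−142.7225)/(141.1233−109.1709) = 4.4663. V = [p*·285.4325 + (1−p*)·142.7225]/1 = 249.7550. B = V − Δ·S = -344.8700.
(2,1): S=172.1016. Δ = (V_up−V_dn)/(S_up−S_dn) = (87.1550−285.4325)/(182.4277−141.1233) = -4.8004. V = [p*·87.1550 + (1−p*)·285.4325]/1 = 136.7244. B = V − Δ·S = 962.8806.
(2,2): S=222.4728. Δ = (V_up−V_dn)/(S_up−S_dn) = (10.0400−87.1550)/(235.8212−182.4277) = -1.4443. V = [p*·10.0400 + (1−p*)·87.1550]/1 = 29.3188. B = V − Δ·S = 350.6313.
(1,0): S=162.3600. Δ = (V_up−V_dn)/(S_up−S_dn) = (136.7244−249.7550)/(172.1016−133.1352) = -2.9007. V = [p*·136.7244 + (1−p*)·249.7550]/1 = 164.9820. B = V − Δ·S = 635.9430.
(1,1): S=209.8800. Δ = (V_up−V_dn)/(S_up−S_dn) = (29.3188−136.7244)/(222.4728−172.1016) = -2.1323. V = [p*·29.3188 + (1−p*)·136.7244]/1 = 56.1702. B = V − Δ·S = 503.6936.
(0,0): S=198.0000. Δ = (V_up−V_dn)/(S_up−S_dn) = (56.1702−164.9820)/(209.8800−162.3600) = -2.2898. V = [p*·56.1702 + (1−p*)·164.9820]/1 = 83.3731. B = V − Δ·S = 536.7559.
The time-0 hedge costs 83.3731, which is the no-arbitrage price.

(0,0): Delta=-2.2898 Bond=536.7559
(1,0): Delta=-2.9007 Bond=635.9430
(1,1): Delta=-2.1323 Bond=503.6936
(2,0): Delta=4.4663 Bond=-344.8700
(2,1): Delta=-4.8004 Bond=962.8806
(2,2): Delta=-1.4443 Bond=350.6313
(3,0): Delta=-5.3116 Bond=722.5975
(3,1): Delta=6.9877 Bond=-700.6925
(3,2): Delta=-7.8401 Bond=1517.4050
(3,3): Delta=0.2050 Bond=-38.2933
V0=83.3731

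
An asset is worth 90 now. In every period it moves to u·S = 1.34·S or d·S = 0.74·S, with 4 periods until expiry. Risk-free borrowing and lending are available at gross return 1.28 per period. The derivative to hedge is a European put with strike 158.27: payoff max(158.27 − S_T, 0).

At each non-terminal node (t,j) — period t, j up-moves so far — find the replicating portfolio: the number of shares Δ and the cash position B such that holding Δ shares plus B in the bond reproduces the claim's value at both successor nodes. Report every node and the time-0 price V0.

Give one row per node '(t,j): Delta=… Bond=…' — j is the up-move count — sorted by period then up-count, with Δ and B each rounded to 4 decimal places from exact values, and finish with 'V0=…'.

(0,0): Delta=-0.1594 Bond=15.7575
(1,0): Delta=-0.9755 Bond=74.5275
(1,1): Delta=-0.1093 Bond=14.1299
(2,0): Delta=-1.0000 Bond=96.6003
(2,1): Delta=-0.9740 Bond=95.2613
(2,2): Delta=-0.0562 Bond=9.5112
(3,0): Delta=-1.0000 Bond=123.6484
(3,1): Delta=-1.0000 Bond=123.6484
(3,2): Delta=-0.9725 Bond=121.7440
(3,3): Delta=0.0000 Bond=0.0000
V0=1.4149

Since d<R<u, set p* = (R−d)/(u−d) = 0.9000; price each node as the discounted p*-expectation of its children.
Terminal values V(4,·): V(4,0)=131.2821, V(4,1)=109.4000, V(4,2)=69.7756, V(4,3)=0.0000, V(4,4)=0.0000
  t=3,j=0: stock 36.4702 → up 48.8700 (V=109.4000), down 26.9879 (V=131.2821). Price 87.1783; hedge Δ=-1.0000, bond B=123.6484.
  t=3,j=1: stock 66.0406 → up 88.4944 (V=69.7756), down 48.8700 (V=109.4000). Price 57.6079; hedge Δ=-1.0000, bond B=123.6484.
  t=3,j=2: stock 119.5870 → up 160.2465 (V=0.0000), down 88.4944 (V=69.7756). Price 5.4512; hedge Δ=-0.9725, bond B=121.7440.
  t=3,j=3: stock 216.5494 → up 290.1761 (V=0.0000), down 160.2465 (V=0.0000). Price 0.0000; hedge Δ=0.0000, bond B=0.0000.
  t=2,j=0: stock 49.2840 → up 66.0406 (V=57.6079), down 36.4702 (V=87.1783). Price 47.3163; hedge Δ=-1.0000, bond B=96.6003.
  t=2,j=1: stock 89.2440 → up 119.5870 (V=5.4512), down 66.0406 (V=57.6079). Price 8.3335; hedge Δ=-0.9740, bond B=95.2613.
  t=2,j=2: stock 161.6040 → up 216.5494 (V=0.0000), down 119.5870 (V=5.4512). Price 0.4259; hedge Δ=-0.0562, bond B=9.5112.
  t=1,j=0: stock 66.6000 → up 89.2440 (V=8.3335), down 49.2840 (V=47.3163). Price 9.5561; hedge Δ=-0.9755, bond B=74.5275.
  t=1,j=1: stock 120.6000 → up 161.6040 (V=0.4259), down 89.2440 (V=8.3335). Price 0.9505; hedge Δ=-0.1093, bond B=14.1299.
  t=0,j=0: stock 90.0000 → up 120.6000 (V=0.9505), down 66.6000 (V=9.5561). Price 1.4149; hedge Δ=-0.1594, bond B=15.7575.
The time-0 hedge costs 1.4149, which is the no-arbitrage price.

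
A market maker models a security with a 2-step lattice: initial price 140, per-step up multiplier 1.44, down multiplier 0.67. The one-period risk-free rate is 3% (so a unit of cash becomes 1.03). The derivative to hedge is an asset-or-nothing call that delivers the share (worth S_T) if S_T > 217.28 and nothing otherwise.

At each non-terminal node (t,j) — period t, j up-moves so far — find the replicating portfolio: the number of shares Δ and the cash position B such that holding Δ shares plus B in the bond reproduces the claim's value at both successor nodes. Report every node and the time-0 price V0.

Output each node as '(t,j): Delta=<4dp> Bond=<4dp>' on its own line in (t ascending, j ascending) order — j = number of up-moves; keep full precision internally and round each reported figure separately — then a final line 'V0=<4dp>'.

Risk-neutral probability p* = (R−d)/(u−d) = (1.03−0.67)/(1.44−0.67) = 0.4675.
Payoff layer (t=2): V(2,0)=0.0000, V(2,1)=0.0000, V(2,2)=290.3040
Node (1,0) S=93.8000: V=(p*·0.0000+(1−p*)·0.0000)/1.03=0.0000; Δ=(0.0000−0.0000)/(135.0720−62.8460)=0.0000; B=V−Δ·S=0.0000
Node (1,1) S=201.6000: V=(p*·290.3040+(1−p*)·0.0000)/1.03=131.7733; Δ=(290.3040−0.0000)/(290.3040−135.0720)=1.8701; B=V−Δ·S=-245.2448
Node (0,0) S=140.0000: V=(p*·131.7733+(1−p*)·0.0000)/1.03=59.8139; Δ=(131.7733−0.0000)/(201.6000−93.8000)=1.2224; B=V−Δ·S=-111.3203
Check: Δ(0,0)·S0 + B(0,0) = 59.8139 = V0.

(0,0): Delta=1.2224 Bond=-111.3203
(1,0): Delta=0.0000 Bond=0.0000
(1,1): Delta=1.8701 Bond=-245.2448
V0=59.8139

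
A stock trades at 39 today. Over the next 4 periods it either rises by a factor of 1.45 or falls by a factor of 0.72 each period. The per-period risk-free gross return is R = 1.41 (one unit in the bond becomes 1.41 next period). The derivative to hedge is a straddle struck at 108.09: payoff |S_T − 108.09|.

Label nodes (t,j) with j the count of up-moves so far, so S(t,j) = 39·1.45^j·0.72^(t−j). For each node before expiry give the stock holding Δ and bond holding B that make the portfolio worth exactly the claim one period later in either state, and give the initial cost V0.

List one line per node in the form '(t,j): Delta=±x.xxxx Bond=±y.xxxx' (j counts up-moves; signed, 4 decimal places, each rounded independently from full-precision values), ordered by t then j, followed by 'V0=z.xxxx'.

No-arbitrage ⇒ martingale measure with p* = (R−d)/(u−d) = 0.9452.
Terminal payoffs: V(4,0)=97.6092, V(4,1)=86.9828, V(4,2)=65.5825, V(4,3)=22.4846, V(4,4)=64.3097
(3,0): S=14.5567. Δ = (V_up−V_dn)/(S_up−S_dn) = (86.9828−97.6092)/(21.1072−10.4808) = -1.0000. V = [p*·86.9828 + (1−p*)·97.6092]/1.41 = 62.1029. B = V − Δ·S = 76.6596.
(3,1): S=29.3155. Δ = (V_up−V_dn)/(S_up−S_dn) = (65.5825−86.9828)/(42.5075−21.1072) = -1.0000. V = [p*·65.5825 + (1−p*)·86.9828]/1.41 = 47.3441. B = V − Δ·S = 76.6596.
(3,2): S=59.0382. Δ = (V_up−V_dn)/(S_up−S_dn) = (22.4846−65.5825)/(85.6054−42.5075) = -1.0000. V = [p*·22.4846 + (1−p*)·65.5825]/1.41 = 17.6214. B = V − Δ·S = 76.6596.
(3,3): S=118.8964. Δ = (V_up−V_dn)/(S_up−S_dn) = (64.3097−22.4846)/(172.3997−85.6054) = 0.4819. V = [p*·64.3097 + (1−p*)·22.4846]/1.41 = 43.9844. B = V − Δ·S = -13.3103.
(2,0): S=20.2176. Δ = (V_up−V_dn)/(S_up−S_dn) = (47.3441−62.1029)/(29.3155−14.5567) = -1.0000. V = [p*·47.3441 + (1−p*)·62.1029]/1.41 = 34.1509. B = V − Δ·S = 54.3685.
(2,1): S=40.7160. Δ = (V_up−V_dn)/(S_up−S_dn) = (17.6214−47.3441)/(59.0382−29.3155) = -1.0000. V = [p*·17.6214 + (1−p*)·47.3441]/1.41 = 13.6525. B = V − Δ·S = 54.3685.
(2,2): S=81.9975. Δ = (V_up−V_dn)/(S_up−S_dn) = (43.9844−17.6214)/(118.8964−59.0382) = 0.4404. V = [p*·43.9844 + (1−p*)·17.6214]/1.41 = 30.1701. B = V − Δ·S = -5.9436.
(1,0): S=28.0800. Δ = (V_up−V_dn)/(S_up−S_dn) = (13.6525−34.1509)/(40.7160−20.2176) = -1.0000. V = [p*·13.6525 + (1−p*)·34.1509]/1.41 = 10.4792. B = V − Δ·S = 38.5592.
(1,1): S=56.5500. Δ = (V_up−V_dn)/(S_up−S_dn) = (30.1701−13.6525)/(81.9975−40.7160) = 0.4001. V = [p*·30.1701 + (1−p*)·13.6525]/1.41 = 20.7553. B = V − Δ·S = -1.8715.
(0,0): S=39.0000. Δ = (V_up−V_dn)/(S_up−S_dn) = (20.7553−10.4792)/(56.5500−28.0800) = 0.3609. V = [p*·20.7553 + (1−p*)·10.4792]/1.41 = 14.3207. B = V − Δ·S = 0.2439.
The time-0 hedge costs 14.3207, which is the no-arbitrage price.

(0,0): Delta=0.3609 Bond=0.2439
(1,0): Delta=-1.0000 Bond=38.5592
(1,1): Delta=0.4001 Bond=-1.8715
(2,0): Delta=-1.0000 Bond=54.3685
(2,1): Delta=-1.0000 Bond=54.3685
(2,2): Delta=0.4404 Bond=-5.9436
(3,0): Delta=-1.0000 Bond=76.6596
(3,1): Delta=-1.0000 Bond=76.6596
(3,2): Delta=-1.0000 Bond=76.6596
(3,3): Delta=0.4819 Bond=-13.3103
V0=14.3207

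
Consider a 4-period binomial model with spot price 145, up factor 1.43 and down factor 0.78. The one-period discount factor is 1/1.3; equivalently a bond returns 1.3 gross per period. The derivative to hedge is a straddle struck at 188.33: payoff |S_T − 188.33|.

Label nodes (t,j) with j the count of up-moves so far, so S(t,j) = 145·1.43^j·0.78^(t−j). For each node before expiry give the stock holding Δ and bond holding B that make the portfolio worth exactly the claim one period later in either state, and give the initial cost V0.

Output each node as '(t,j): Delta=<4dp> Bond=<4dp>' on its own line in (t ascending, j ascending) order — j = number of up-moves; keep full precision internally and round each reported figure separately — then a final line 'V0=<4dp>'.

(0,0): Delta=0.8911 Bond=-47.5312
(1,0): Delta=0.4671 Bond=-13.8339
(1,1): Delta=0.9489 Bond=-73.7797
(2,0): Delta=-1.0000 Bond=111.4379
(2,1): Delta=0.6671 Bond=-50.3395
(2,2): Delta=0.9873 Bond=-107.3071
(3,0): Delta=-1.0000 Bond=144.8692
(3,1): Delta=-1.0000 Bond=144.8692
(3,2): Delta=0.8945 Bond=-118.0190
(3,3): Delta=1.0000 Bond=-144.8692
V0=81.6767

No-arbitrage ⇒ martingale measure with p* = (R−d)/(u−d) = 0.8000.
Payoff layer (t=4): V(4,0)=134.6582, V(4,1)=89.9316, V(4,2)=7.9330, V(4,3)=142.3978, V(4,4)=418.0043
(3,0): S=68.8100. Δ = (V_up−V_dn)/(S_up−S_dn) = (89.9316−134.6582)/(98.3984−53.6718) = -1.0000. V = [p*·89.9316 + (1−p*)·134.6582]/1.3 = 76.0592. B = V − Δ·S = 144.8692.
(3,1): S=126.1517. Δ = (V_up−V_dn)/(S_up−S_dn) = (7.9330−89.9316)/(180.3970−98.3984) = -1.0000. V = [p*·7.9330 + (1−p*)·89.9316]/1.3 = 18.7175. B = V − Δ·S = 144.8692.
(3,2): S=231.2782. Δ = (V_up−V_dn)/(S_up−S_dn) = (142.3978−7.9330)/(330.7278−180.3970) = 0.8945. V = [p*·142.3978 + (1−p*)·7.9330]/1.3 = 88.8499. B = V − Δ·S = -118.0190.
(3,3): S=424.0100. Δ = (V_up−V_dn)/(S_up−S_dn) = (418.0043−142.3978)/(606.3343−330.7278) = 1.0000. V = [p*·418.0043 + (1−p*)·142.3978]/1.3 = 279.1408. B = V − Δ·S = -144.8692.
(2,0): S=88.2180. Δ = (V_up−V_dn)/(S_up−S_dn) = (18.7175−76.0592)/(126.1517−68.8100) = -1.0000. V = [p*·18.7175 + (1−p*)·76.0592]/1.3 = 23.2199. B = V − Δ·S = 111.4379.
(2,1): S=161.7330. Δ = (V_up−V_dn)/(S_up−S_dn) = (88.8499−18.7175)/(231.2782−126.1517) = 0.6671. V = [p*·88.8499 + (1−p*)·18.7175]/1.3 = 57.5565. B = V − Δ·S = -50.3395.
(2,2): S=296.5105. Δ = (V_up−V_dn)/(S_up−S_dn) = (279.1408−88.8499)/(424.0100−231.2782) = 0.9873. V = [p*·279.1408 + (1−p*)·88.8499]/1.3 = 185.4482. B = V − Δ·S = -107.3071.
(1,0): S=113.1000. Δ = (V_up−V_dn)/(S_up−S_dn) = (57.5565−23.2199)/(161.7330−88.2180) = 0.4671. V = [p*·57.5565 + (1−p*)·23.2199]/1.3 = 38.9917. B = V − Δ·S = -13.8339.
(1,1): S=207.3500. Δ = (V_up−V_dn)/(S_up−S_dn) = (185.4482−57.5565)/(296.5105−161.7330) = 0.9489. V = [p*·185.4482 + (1−p*)·57.5565]/1.3 = 122.9768. B = V − Δ·S = -73.7797.
(0,0): S=145.0000. Δ = (V_up−V_dn)/(S_up−S_dn) = (122.9768−38.9917)/(207.3500−113.1000) = 0.8911. V = [p*·122.9768 + (1−p*)·38.9917]/1.3 = 81.6767. B = V − Δ·S = -47.5312.
Check: Δ(0,0)·S0 + B(0,0) = 81.6767 = V0.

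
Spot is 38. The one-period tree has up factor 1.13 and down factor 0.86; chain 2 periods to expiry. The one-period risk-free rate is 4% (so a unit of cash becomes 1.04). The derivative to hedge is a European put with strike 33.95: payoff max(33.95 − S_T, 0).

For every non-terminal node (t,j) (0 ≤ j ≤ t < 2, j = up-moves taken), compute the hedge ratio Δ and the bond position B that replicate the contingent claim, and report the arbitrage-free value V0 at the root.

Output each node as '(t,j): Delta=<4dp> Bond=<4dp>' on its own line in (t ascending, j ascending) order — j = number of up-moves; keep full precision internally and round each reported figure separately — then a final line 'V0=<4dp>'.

No-arbitrage ⇒ martingale measure with p* = (R−d)/(u−d) = 0.6667.
Terminal payoffs: V(2,0)=5.8452, V(2,1)=0.0000, V(2,2)=0.0000
Node (1,0) S=32.6800: V=(p*·0.0000+(1−p*)·5.8452)/1.04=1.8735; Δ=(0.0000−5.8452)/(36.9284−28.1048)=-0.6625; B=V−Δ·S=23.5224
Node (1,1) S=42.9400: V=(p*·0.0000+(1−p*)·0.0000)/1.04=0.0000; Δ=(0.0000−0.0000)/(48.5222−36.9284)=0.0000; B=V−Δ·S=0.0000
Node (0,0) S=38.0000: V=(p*·0.0000+(1−p*)·1.8735)/1.04=0.6005; Δ=(0.0000−1.8735)/(42.9400−32.6800)=-0.1826; B=V−Δ·S=7.5392
Root portfolio cost Δ·38+B reproduces V0=0.6005.

(0,0): Delta=-0.1826 Bond=7.5392
(1,0): Delta=-0.6625 Bond=23.5224
(1,1): Delta=0.0000 Bond=0.0000
V0=0.6005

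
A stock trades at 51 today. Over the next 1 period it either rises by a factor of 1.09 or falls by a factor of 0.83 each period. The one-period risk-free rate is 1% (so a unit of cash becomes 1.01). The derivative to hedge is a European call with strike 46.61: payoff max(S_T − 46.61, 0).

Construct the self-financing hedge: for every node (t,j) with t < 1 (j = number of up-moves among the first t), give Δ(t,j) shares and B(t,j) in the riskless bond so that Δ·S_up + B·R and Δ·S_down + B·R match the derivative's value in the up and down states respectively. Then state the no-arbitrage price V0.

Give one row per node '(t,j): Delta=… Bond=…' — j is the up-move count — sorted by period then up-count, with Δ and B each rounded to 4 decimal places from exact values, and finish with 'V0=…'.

The replicating-portfolio and risk-neutral prices coincide; use p* = (1.01−0.83)/(1.09−0.83) = 0.6923 for the latter.
Payoff layer (t=1): V(1,0)=0.0000, V(1,1)=8.9800
  t=0,j=0: stock 51.0000 → up 55.5900 (V=8.9800), down 42.3300 (V=0.0000). Price 6.1554; hedge Δ=0.6772, bond B=-28.3831.
Each (Δ,B) replicates both successor values, so the strategy is self-financing and V0 is arbitrage-free.

(0,0): Delta=0.6772 Bond=-28.3831
V0=6.1554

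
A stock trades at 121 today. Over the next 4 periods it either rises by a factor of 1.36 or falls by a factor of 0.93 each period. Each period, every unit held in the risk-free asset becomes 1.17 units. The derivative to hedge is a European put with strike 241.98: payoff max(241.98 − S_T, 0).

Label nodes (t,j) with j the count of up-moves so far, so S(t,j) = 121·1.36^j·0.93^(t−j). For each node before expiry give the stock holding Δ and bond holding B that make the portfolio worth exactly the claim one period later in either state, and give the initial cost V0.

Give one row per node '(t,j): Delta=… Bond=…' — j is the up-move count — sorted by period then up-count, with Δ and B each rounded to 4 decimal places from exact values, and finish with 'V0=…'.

(0,0): Delta=-0.5233 Bond=87.0990
(1,0): Delta=-0.8068 Bond=133.8022
(1,1): Delta=-0.3699 Bond=76.6545
(2,0): Delta=-1.0000 Bond=176.7697
(2,1): Delta=-0.7022 Bond=140.5403
(2,2): Delta=-0.1900 Bond=49.4259
(3,0): Delta=-1.0000 Bond=206.8205
(3,1): Delta=-1.0000 Bond=206.8205
(3,2): Delta=-0.5409 Bond=130.8746
(3,3): Delta=0.0000 Bond=0.0000
V0=23.7759

No-arbitrage ⇒ martingale measure with p* = (R−d)/(u−d) = 0.5581.
Terminal values V(4,·): V(4,0)=151.4657, V(4,1)=109.6150, V(4,2)=48.4140, V(4,3)=0.0000, V(4,4)=0.0000
Node (3,0) S=97.3272: V=(p*·109.6150+(1−p*)·151.4657)/1.17=109.4933; Δ=(109.6150−151.4657)/(132.3650−90.5143)=-1.0000; B=V−Δ·S=206.8205
Node (3,1) S=142.3279: V=(p*·48.4140+(1−p*)·109.6150)/1.17=64.4926; Δ=(48.4140−109.6150)/(193.5660−132.3650)=-1.0000; B=V−Δ·S=206.8205
Node (3,2) S=208.1355: V=(p*·0.0000+(1−p*)·48.4140)/1.17=18.2840; Δ=(0.0000−48.4140)/(283.0643−193.5660)=-0.5409; B=V−Δ·S=130.8746
Node (3,3) S=304.3702: V=(p*·0.0000+(1−p*)·0.0000)/1.17=0.0000; Δ=(0.0000−0.0000)/(413.9434−283.0643)=0.0000; B=V−Δ·S=0.0000
Node (2,0) S=104.6529: V=(p*·64.4926+(1−p*)·109.4933)/1.17=72.1168; Δ=(64.4926−109.4933)/(142.3279−97.3272)=-1.0000; B=V−Δ·S=176.7697
Node (2,1) S=153.0408: V=(p*·18.2840+(1−p*)·64.4926)/1.17=33.0784; Δ=(18.2840−64.4926)/(208.1355−142.3279)=-0.7022; B=V−Δ·S=140.5403
Node (2,2) S=223.8016: V=(p*·0.0000+(1−p*)·18.2840)/1.17=6.9051; Δ=(0.0000−18.2840)/(304.3702−208.1355)=-0.1900; B=V−Δ·S=49.4259
Node (1,0) S=112.5300: V=(p*·33.0784+(1−p*)·72.1168)/1.17=43.0153; Δ=(33.0784−72.1168)/(153.0408−104.6529)=-0.8068; B=V−Δ·S=133.8022
Node (1,1) S=164.5600: V=(p*·6.9051+(1−p*)·33.0784)/1.17=15.7864; Δ=(6.9051−33.0784)/(223.8016−153.0408)=-0.3699; B=V−Δ·S=76.6545
Node (0,0) S=121.0000: V=(p*·15.7864+(1−p*)·43.0153)/1.17=23.7759; Δ=(15.7864−43.0153)/(164.5600−112.5300)=-0.5233; B=V−Δ·S=87.0990
The time-0 hedge costs 23.7759, which is the no-arbitrage price.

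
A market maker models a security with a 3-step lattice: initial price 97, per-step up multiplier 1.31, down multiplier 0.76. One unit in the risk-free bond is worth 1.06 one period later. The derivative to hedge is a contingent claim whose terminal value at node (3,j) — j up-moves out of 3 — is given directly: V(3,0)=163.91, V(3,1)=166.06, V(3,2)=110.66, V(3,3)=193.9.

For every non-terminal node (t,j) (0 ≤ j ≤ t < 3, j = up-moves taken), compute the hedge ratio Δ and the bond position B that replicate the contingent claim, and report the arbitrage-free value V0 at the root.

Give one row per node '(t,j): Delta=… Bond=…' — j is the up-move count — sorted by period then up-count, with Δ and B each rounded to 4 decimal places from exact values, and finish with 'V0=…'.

(0,0): Delta=-0.0377 Bond=127.8386
(1,0): Delta=-0.6804 Bond=182.8839
(1,1): Delta=0.2730 Bond=96.0297
(2,0): Delta=0.0698 Bond=151.8293
(2,1): Delta=-1.0430 Bond=228.8799
(2,2): Delta=0.9092 Bond=-4.1156
V0=124.1795

No-arbitrage ⇒ martingale measure with p* = (R−d)/(u−d) = 0.5455.
Terminal payoffs: V(3,0)=163.9100, V(3,1)=166.0600, V(3,2)=110.6600, V(3,3)=193.9000
Node (2,0) S=56.0272: V=(p*·166.0600+(1−p*)·163.9100)/1.06=155.7384; Δ=(166.0600−163.9100)/(73.3956−42.5807)=0.0698; B=V−Δ·S=151.8293
Node (2,1) S=96.5732: V=(p*·110.6600+(1−p*)·166.0600)/1.06=128.1527; Δ=(110.6600−166.0600)/(126.5109−73.3956)=-1.0430; B=V−Δ·S=228.8799
Node (2,2) S=166.4617: V=(p*·193.9000+(1−p*)·110.6600)/1.06=147.2298; Δ=(193.9000−110.6600)/(218.0648−126.5109)=0.9092; B=V−Δ·S=-4.1156
Node (1,0) S=73.7200: V=(p*·128.1527+(1−p*)·155.7384)/1.06=132.7280; Δ=(128.1527−155.7384)/(96.5732−56.0272)=-0.6804; B=V−Δ·S=182.8839
Node (1,1) S=127.0700: V=(p*·147.2298+(1−p*)·128.1527)/1.06=130.7155; Δ=(147.2298−128.1527)/(166.4617−96.5732)=0.2730; B=V−Δ·S=96.0297
Node (0,0) S=97.0000: V=(p*·130.7155+(1−p*)·132.7280)/1.06=124.1795; Δ=(130.7155−132.7280)/(127.0700−73.7200)=-0.0377; B=V−Δ·S=127.8386
Check: Δ(0,0)·S0 + B(0,0) = 124.1795 = V0.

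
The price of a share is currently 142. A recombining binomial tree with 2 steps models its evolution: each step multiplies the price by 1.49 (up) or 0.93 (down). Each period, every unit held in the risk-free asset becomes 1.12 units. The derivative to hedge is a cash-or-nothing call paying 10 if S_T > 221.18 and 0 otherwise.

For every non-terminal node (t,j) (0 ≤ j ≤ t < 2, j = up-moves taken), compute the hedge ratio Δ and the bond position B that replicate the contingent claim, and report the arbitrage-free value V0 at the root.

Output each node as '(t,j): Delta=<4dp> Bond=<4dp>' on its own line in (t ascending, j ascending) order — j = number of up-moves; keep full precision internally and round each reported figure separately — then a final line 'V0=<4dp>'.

(0,0): Delta=0.0381 Bond=-4.4918
(1,0): Delta=0.0000 Bond=0.0000
(1,1): Delta=0.0844 Bond=-14.8278
V0=0.9177

The replicating-portfolio and risk-neutral prices coincide; use p* = (1.12−0.93)/(1.49−0.93) = 0.3393 for the latter.
Terminal payoffs: V(2,0)=0.0000, V(2,1)=0.0000, V(2,2)=10.0000
(1,0): S=132.0600. Δ = (V_up−V_dn)/(S_up−S_dn) = (0.0000−0.0000)/(196.7694−122.8158) = 0.0000. V = [p*·0.0000 + (1−p*)·0.0000]/1.12 = 0.0000. B = V − Δ·S = 0.0000.
(1,1): S=211.5800. Δ = (V_up−V_dn)/(S_up−S_dn) = (10.0000−0.0000)/(315.2542−196.7694) = 0.0844. V = [p*·10.0000 + (1−p*)·0.0000]/1.12 = 3.0293. B = V − Δ·S = -14.8278.
(0,0): S=142.0000. Δ = (V_up−V_dn)/(S_up−S_dn) = (3.0293−0.0000)/(211.5800−132.0600) = 0.0381. V = [p*·3.0293 + (1−p*)·0.0000]/1.12 = 0.9177. B = V − Δ·S = -4.4918.
Each (Δ,B) replicates both successor values, so the strategy is self-financing and V0 is arbitrage-free.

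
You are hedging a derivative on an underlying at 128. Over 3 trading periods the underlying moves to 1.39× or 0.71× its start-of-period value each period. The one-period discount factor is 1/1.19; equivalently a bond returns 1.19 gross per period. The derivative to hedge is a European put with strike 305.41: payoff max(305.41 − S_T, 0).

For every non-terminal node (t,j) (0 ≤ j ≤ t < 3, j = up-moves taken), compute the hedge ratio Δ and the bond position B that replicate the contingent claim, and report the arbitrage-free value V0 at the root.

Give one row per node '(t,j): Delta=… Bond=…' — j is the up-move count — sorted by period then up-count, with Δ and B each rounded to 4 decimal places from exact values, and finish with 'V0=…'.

Risk-neutral probability p* = (R−d)/(u−d) = (1.19−0.71)/(1.39−0.71) = 0.7059.
Terminal values V(3,·): V(3,0)=259.5974, V(3,1)=215.7205, V(3,2)=129.8208, V(3,3)=0.0000
  t=2,j=0: stock 64.5248 → up 89.6895 (V=215.7205), down 45.8126 (V=259.5974). Price 192.1223; hedge Δ=-1.0000, bond B=256.6471.
  t=2,j=1: stock 126.3232 → up 175.5892 (V=129.8208), down 89.6895 (V=215.7205). Price 130.3239; hedge Δ=-1.0000, bond B=256.6471.
  t=2,j=2: stock 247.3088 → up 343.7592 (V=0.0000), down 175.5892 (V=129.8208). Price 32.0862; hedge Δ=-0.7720, bond B=222.9991.
  t=1,j=0: stock 90.8800 → up 126.3232 (V=130.3239), down 64.5248 (V=192.1223). Price 124.7898; hedge Δ=-1.0000, bond B=215.6698.
  t=1,j=1: stock 177.9200 → up 247.3088 (V=32.0862), down 126.3232 (V=130.3239). Price 51.2434; hedge Δ=-0.8120, bond B=195.7105.
  t=0,j=0: stock 128.0000 → up 177.9200 (V=51.2434), down 90.8800 (V=124.7898). Price 61.2392; hedge Δ=-0.8450, bond B=169.3957.
Each (Δ,B) replicates both successor values, so the strategy is self-financing and V0 is arbitrage-free.

(0,0): Delta=-0.8450 Bond=169.3957
(1,0): Delta=-1.0000 Bond=215.6698
(1,1): Delta=-0.8120 Bond=195.7105
(2,0): Delta=-1.0000 Bond=256.6471
(2,1): Delta=-1.0000 Bond=256.6471
(2,2): Delta=-0.7720 Bond=222.9991
V0=61.2392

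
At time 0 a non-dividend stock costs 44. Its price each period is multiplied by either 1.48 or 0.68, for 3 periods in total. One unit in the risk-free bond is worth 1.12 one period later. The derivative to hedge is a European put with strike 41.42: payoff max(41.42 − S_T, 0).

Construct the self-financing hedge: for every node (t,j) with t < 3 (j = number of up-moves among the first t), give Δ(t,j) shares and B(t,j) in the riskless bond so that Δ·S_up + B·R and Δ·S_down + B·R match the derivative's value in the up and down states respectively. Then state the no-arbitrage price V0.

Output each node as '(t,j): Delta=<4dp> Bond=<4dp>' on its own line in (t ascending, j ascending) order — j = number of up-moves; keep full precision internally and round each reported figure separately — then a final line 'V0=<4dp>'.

No-arbitrage ⇒ martingale measure with p* = (R−d)/(u−d) = 0.5500.
Terminal values V(3,·): V(3,0)=27.5850, V(3,1)=11.3085, V(3,2)=0.0000, V(3,3)=0.0000
  t=2,j=0: stock 20.3456 → up 30.1115 (V=11.3085), down 13.8350 (V=27.5850). Price 16.6365; hedge Δ=-1.0000, bond B=36.9821.
  t=2,j=1: stock 44.2816 → up 65.5368 (V=0.0000), down 30.1115 (V=11.3085). Price 4.5436; hedge Δ=-0.3192, bond B=18.6792.
  t=2,j=2: stock 96.3776 → up 142.6388 (V=0.0000), down 65.5368 (V=0.0000). Price 0.0000; hedge Δ=0.0000, bond B=0.0000.
  t=1,j=0: stock 29.9200 → up 44.2816 (V=4.5436), down 20.3456 (V=16.6365). Price 8.9156; hedge Δ=-0.5052, bond B=24.0317.
  t=1,j=1: stock 65.1200 → up 96.3776 (V=0.0000), down 44.2816 (V=4.5436). Price 1.8256; hedge Δ=-0.0872, bond B=7.5051.
  t=0,j=0: stock 44.0000 → up 65.1200 (V=1.8256), down 29.9200 (V=8.9156). Price 4.4786; hedge Δ=-0.2014, bond B=13.3411.
Check: Δ(0,0)·S0 + B(0,0) = 4.4786 = V0.

(0,0): Delta=-0.2014 Bond=13.3411
(1,0): Delta=-0.5052 Bond=24.0317
(1,1): Delta=-0.0872 Bond=7.5051
(2,0): Delta=-1.0000 Bond=36.9821
(2,1): Delta=-0.3192 Bond=18.6792
(2,2): Delta=0.0000 Bond=0.0000
V0=4.4786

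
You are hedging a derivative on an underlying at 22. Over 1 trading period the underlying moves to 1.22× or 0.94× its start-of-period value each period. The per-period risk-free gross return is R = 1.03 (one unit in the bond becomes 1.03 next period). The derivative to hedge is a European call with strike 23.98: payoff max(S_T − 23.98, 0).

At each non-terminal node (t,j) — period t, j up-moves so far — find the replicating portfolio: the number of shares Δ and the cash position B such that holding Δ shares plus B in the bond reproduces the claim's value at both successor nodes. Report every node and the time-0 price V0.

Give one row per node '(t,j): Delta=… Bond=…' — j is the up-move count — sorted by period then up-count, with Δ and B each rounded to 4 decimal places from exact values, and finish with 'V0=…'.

Under the risk-neutral measure, an up-move has probability p* = (R−d)/(u−d) = 0.3214 and values discount at R = 1.03.
Payoff layer (t=1): V(1,0)=0.0000, V(1,1)=2.8600
Node (0,0) S=22.0000: V=(p*·2.8600+(1−p*)·0.0000)/1.03=0.8925; Δ=(2.8600−0.0000)/(26.8400−20.6800)=0.4643; B=V−Δ·S=-9.3218
Check: Δ(0,0)·S0 + B(0,0) = 0.8925 = V0.

(0,0): Delta=0.4643 Bond=-9.3218
V0=0.8925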